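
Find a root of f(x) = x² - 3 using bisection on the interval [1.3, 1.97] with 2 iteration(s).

f(x) = x² - 3
Initial interval: [1.3, 1.97]

Iteration 1:
  c_1 = (1.300000 + 1.970000)/2 = 1.635000
  f(c_1) = f(1.635000) = -0.326775
  f(a) × f(c) ≥ 0, new interval: [1.635000, 1.970000]
Iteration 2:
  c_2 = (1.635000 + 1.970000)/2 = 1.802500
  f(c_2) = f(1.802500) = 0.249006
  f(a) × f(c) < 0, new interval: [1.635000, 1.802500]

After 2 iteration(s), the approximation is c_2 = 1.802500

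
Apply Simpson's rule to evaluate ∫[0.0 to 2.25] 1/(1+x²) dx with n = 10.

f(x) = 1/(1+x²)
a = 0.0, b = 2.25, n = 10
h = (b - a)/n = 0.225000

Simpson's rule: (h/3)[f(x₀) + 4f(x₁) + 2f(x₂) + ... + f(xₙ)]

x_0 = 0.0000, f(x_0) = 1.000000, coefficient = 1
x_1 = 0.2250, f(x_1) = 0.951814, coefficient = 4
x_2 = 0.4500, f(x_2) = 0.831601, coefficient = 2
x_3 = 0.6750, f(x_3) = 0.686990, coefficient = 4
x_4 = 0.9000, f(x_4) = 0.552486, coefficient = 2
x_5 = 1.1250, f(x_5) = 0.441379, coefficient = 4
x_6 = 1.3500, f(x_6) = 0.354296, coefficient = 2
x_7 = 1.5750, f(x_7) = 0.287305, coefficient = 4
x_8 = 1.8000, f(x_8) = 0.235849, coefficient = 2
x_9 = 2.0250, f(x_9) = 0.196054, coefficient = 4
x_10 = 2.2500, f(x_10) = 0.164948, coefficient = 1

I ≈ (0.225000/3) × 15.367584 = 1.152569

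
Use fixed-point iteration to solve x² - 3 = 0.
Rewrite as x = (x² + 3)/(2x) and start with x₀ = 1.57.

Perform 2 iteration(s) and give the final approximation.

Equation: x² - 3 = 0
Fixed-point form: x = (x² + 3)/(2x)
x₀ = 1.57

x_1 = g(1.570000) = 1.740414
x_2 = g(1.740414) = 1.732071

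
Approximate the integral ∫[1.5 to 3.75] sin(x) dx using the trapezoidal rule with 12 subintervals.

f(x) = sin(x)
a = 1.5, b = 3.75, n = 12
h = (b - a)/n = 0.187500

Trapezoidal rule: (h/2)[f(x₀) + 2f(x₁) + 2f(x₂) + ... + f(xₙ)]

x_0 = 1.5000, f(x_0) = 0.997495, coefficient = 1
x_1 = 1.6875, f(x_1) = 0.993198, coefficient = 2
x_2 = 1.8750, f(x_2) = 0.954086, coefficient = 2
x_3 = 2.0625, f(x_3) = 0.881530, coefficient = 2
x_4 = 2.2500, f(x_4) = 0.778073, coefficient = 2
x_5 = 2.4375, f(x_5) = 0.647343, coefficient = 2
x_6 = 2.6250, f(x_6) = 0.493920, coefficient = 2
x_7 = 2.8125, f(x_7) = 0.323185, coefficient = 2
x_8 = 3.0000, f(x_8) = 0.141120, coefficient = 2
x_9 = 3.1875, f(x_9) = -0.045891, coefficient = 2
x_10 = 3.3750, f(x_10) = -0.231294, coefficient = 2
x_11 = 3.5625, f(x_11) = -0.408589, coefficient = 2
x_12 = 3.7500, f(x_12) = -0.571561, coefficient = 1

I ≈ (0.187500/2) × 9.479294 = 0.888684
Exact value: 0.891297
Error: 0.002613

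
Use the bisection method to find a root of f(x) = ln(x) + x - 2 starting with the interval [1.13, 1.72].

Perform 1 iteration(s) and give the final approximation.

f(x) = ln(x) + x - 2
Initial interval: [1.13, 1.72]

Iteration 1:
  c_1 = (1.130000 + 1.720000)/2 = 1.425000
  f(c_1) = f(1.425000) = -0.220828
  f(a) × f(c) ≥ 0, new interval: [1.425000, 1.720000]

After 1 iteration(s), the approximation is c_1 = 1.425000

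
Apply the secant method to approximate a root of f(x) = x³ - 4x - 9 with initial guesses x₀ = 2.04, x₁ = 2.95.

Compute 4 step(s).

f(x) = x³ - 4x - 9
x₀ = 2.04, x₁ = 2.95

Secant formula: x_{n+1} = x_n - f(x_n)(x_n - x_{n-1})/(f(x_n) - f(x_{n-1}))

Iteration 1:
  f(2.040000) = -8.670336
  f(2.950000) = 4.872375
  x_2 = 2.950000 - 4.872375×(2.950000 - 2.040000)/(4.872375 - (-8.670336))
       = 2.622602
Iteration 2:
  f(2.950000) = 4.872375
  f(2.622602) = -1.452049
  x_3 = 2.622602 - (-1.452049)×(2.622602 - 2.950000)/(-1.452049 - 4.872375)
       = 2.697770
Iteration 3:
  f(2.622602) = -1.452049
  f(2.697770) = -0.156804
  x_4 = 2.697770 - (-0.156804)×(2.697770 - 2.622602)/(-0.156804 - (-1.452049))
       = 2.706870
Iteration 4:
  f(2.697770) = -0.156804
  f(2.706870) = 0.006156
  x_5 = 2.706870 - 0.006156×(2.706870 - 2.697770)/(0.006156 - (-0.156804))
       = 2.706527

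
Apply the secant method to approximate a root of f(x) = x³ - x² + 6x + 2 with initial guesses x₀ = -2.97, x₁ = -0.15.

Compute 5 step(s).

f(x) = x³ - x² + 6x + 2
x₀ = -2.97, x₁ = -0.15

Secant formula: x_{n+1} = x_n - f(x_n)(x_n - x_{n-1})/(f(x_n) - f(x_{n-1}))

Iteration 1:
  f(-2.970000) = -50.838973
  f(-0.150000) = 1.074125
  x_2 = -0.150000 - 1.074125×(-0.150000 - (-2.970000))/(1.074125 - (-50.838973))
       = -0.208348
Iteration 2:
  f(-0.150000) = 1.074125
  f(-0.208348) = 0.697458
  x_3 = -0.208348 - 0.697458×(-0.208348 - (-0.150000))/(0.697458 - 1.074125)
       = -0.316389
Iteration 3:
  f(-0.208348) = 0.697458
  f(-0.316389) = -0.030106
  x_4 = -0.316389 - (-0.030106)×(-0.316389 - (-0.208348))/(-0.030106 - 0.697458)
       = -0.311918
Iteration 4:
  f(-0.316389) = -0.030106
  f(-0.311918) = 0.000850
  x_5 = -0.311918 - 0.000850×(-0.311918 - (-0.316389))/(0.000850 - (-0.030106))
       = -0.312041
Iteration 5:
  f(-0.311918) = 0.000850
  f(-0.312041) = 0.000001
  x_6 = -0.312041 - 0.000001×(-0.312041 - (-0.311918))/(0.000001 - 0.000850)
       = -0.312041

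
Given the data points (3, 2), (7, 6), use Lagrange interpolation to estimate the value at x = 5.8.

Lagrange interpolation formula:
P(x) = Σ yᵢ × Lᵢ(x)
where Lᵢ(x) = Π_{j≠i} (x - xⱼ)/(xᵢ - xⱼ)

L_0(5.8) = (5.8 - 7)/(3 - 7) = 0.300000
L_1(5.8) = (5.8 - 3)/(7 - 3) = 0.700000

P(5.8) = 2×L_0(5.8) + 6×L_1(5.8)
P(5.8) = 4.800000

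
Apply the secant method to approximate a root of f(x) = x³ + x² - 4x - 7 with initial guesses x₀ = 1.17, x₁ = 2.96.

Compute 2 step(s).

f(x) = x³ + x² - 4x - 7
x₀ = 1.17, x₁ = 2.96

Secant formula: x_{n+1} = x_n - f(x_n)(x_n - x_{n-1})/(f(x_n) - f(x_{n-1}))

Iteration 1:
  f(1.170000) = -8.709487
  f(2.960000) = 15.855936
  x_2 = 2.960000 - 15.855936×(2.960000 - 1.170000)/(15.855936 - (-8.709487))
       = 1.804631
Iteration 2:
  f(2.960000) = 15.855936
  f(1.804631) = -5.084701
  x_3 = 1.804631 - (-5.084701)×(1.804631 - 2.960000)/(-5.084701 - 15.855936)
       = 2.085172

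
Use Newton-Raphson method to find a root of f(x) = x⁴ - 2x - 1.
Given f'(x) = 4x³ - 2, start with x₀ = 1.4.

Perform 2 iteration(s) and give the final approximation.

f(x) = x⁴ - 2x - 1
f'(x) = 4x³ - 2
x₀ = 1.4

Newton-Raphson formula: x_{n+1} = x_n - f(x_n)/f'(x_n)

Iteration 1:
  f(1.400000) = 0.041600
  f'(1.400000) = 8.976000
  x_1 = 1.400000 - 0.041600/8.976000 = 1.395365
Iteration 2:
  f(1.395365) = 0.000252
  f'(1.395365) = 8.867355
  x_2 = 1.395365 - 0.000252/8.867355 = 1.395337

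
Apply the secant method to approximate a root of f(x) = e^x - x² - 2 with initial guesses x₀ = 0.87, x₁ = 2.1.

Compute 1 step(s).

f(x) = e^x - x² - 2
x₀ = 0.87, x₁ = 2.1

Secant formula: x_{n+1} = x_n - f(x_n)(x_n - x_{n-1})/(f(x_n) - f(x_{n-1}))

Iteration 1:
  f(0.870000) = -0.369989
  f(2.100000) = 1.756170
  x_2 = 2.100000 - 1.756170×(2.100000 - 0.870000)/(1.756170 - (-0.369989))
       = 1.084042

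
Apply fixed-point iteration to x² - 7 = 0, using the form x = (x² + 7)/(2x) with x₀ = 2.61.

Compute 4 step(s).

Equation: x² - 7 = 0
Fixed-point form: x = (x² + 7)/(2x)
x₀ = 2.61

x_1 = g(2.610000) = 2.645996
x_2 = g(2.645996) = 2.645751
x_3 = g(2.645751) = 2.645751
x_4 = g(2.645751) = 2.645751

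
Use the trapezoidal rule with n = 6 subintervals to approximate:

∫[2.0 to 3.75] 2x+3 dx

f(x) = 2x+3
a = 2.0, b = 3.75, n = 6
h = (b - a)/n = 0.291667

Trapezoidal rule: (h/2)[f(x₀) + 2f(x₁) + 2f(x₂) + ... + f(xₙ)]

x_0 = 2.0000, f(x_0) = 7.000000, coefficient = 1
x_1 = 2.2917, f(x_1) = 7.583333, coefficient = 2
x_2 = 2.5833, f(x_2) = 8.166667, coefficient = 2
x_3 = 2.8750, f(x_3) = 8.750000, coefficient = 2
x_4 = 3.1667, f(x_4) = 9.333333, coefficient = 2
x_5 = 3.4583, f(x_5) = 9.916667, coefficient = 2
x_6 = 3.7500, f(x_6) = 10.500000, coefficient = 1

I ≈ (0.291667/2) × 105.000000 = 15.312500
Exact value: 15.312500
Error: 0.000000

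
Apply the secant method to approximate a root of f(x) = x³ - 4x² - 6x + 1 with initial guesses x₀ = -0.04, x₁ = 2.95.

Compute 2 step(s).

f(x) = x³ - 4x² - 6x + 1
x₀ = -0.04, x₁ = 2.95

Secant formula: x_{n+1} = x_n - f(x_n)(x_n - x_{n-1})/(f(x_n) - f(x_{n-1}))

Iteration 1:
  f(-0.040000) = 1.233536
  f(2.950000) = -25.837625
  x_2 = 2.950000 - (-25.837625)×(2.950000 - (-0.040000))/(-25.837625 - 1.233536)
       = 0.096244
Iteration 2:
  f(2.950000) = -25.837625
  f(0.096244) = 0.386379
  x_3 = 0.096244 - 0.386379×(0.096244 - 2.950000)/(0.386379 - (-25.837625))
       = 0.138290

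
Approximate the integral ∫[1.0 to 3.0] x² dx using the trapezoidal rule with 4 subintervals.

f(x) = x²
a = 1.0, b = 3.0, n = 4
h = (b - a)/n = 0.500000

Trapezoidal rule: (h/2)[f(x₀) + 2f(x₁) + 2f(x₂) + ... + f(xₙ)]

x_0 = 1.0000, f(x_0) = 1.000000, coefficient = 1
x_1 = 1.5000, f(x_1) = 2.250000, coefficient = 2
x_2 = 2.0000, f(x_2) = 4.000000, coefficient = 2
x_3 = 2.5000, f(x_3) = 6.250000, coefficient = 2
x_4 = 3.0000, f(x_4) = 9.000000, coefficient = 1

I ≈ (0.500000/2) × 35.000000 = 8.750000
Exact value: 8.666667
Error: 0.083333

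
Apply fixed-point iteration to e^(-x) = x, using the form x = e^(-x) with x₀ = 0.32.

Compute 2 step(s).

Equation: e^(-x) = x
Fixed-point form: x = e^(-x)
x₀ = 0.32

x_1 = g(0.320000) = 0.726149
x_2 = g(0.726149) = 0.483768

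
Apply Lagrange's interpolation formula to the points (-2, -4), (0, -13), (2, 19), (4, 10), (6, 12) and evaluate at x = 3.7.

Lagrange interpolation formula:
P(x) = Σ yᵢ × Lᵢ(x)
where Lᵢ(x) = Π_{j≠i} (x - xⱼ)/(xᵢ - xⱼ)

L_0(3.7) = (3.7 - 0)/(-2 - 0) × (3.7 - 2)/(-2 - 2) × (3.7 - 4)/(-2 - 4) × (3.7 - 6)/(-2 - 6) = 0.011302
L_1(3.7) = (3.7 - (-2))/(0 - (-2)) × (3.7 - 2)/(0 - 2) × (3.7 - 4)/(0 - 4) × (3.7 - 6)/(0 - 6) = -0.069647
L_2(3.7) = (3.7 - (-2))/(2 - (-2)) × (3.7 - 0)/(2 - 0) × (3.7 - 4)/(2 - 4) × (3.7 - 6)/(2 - 6) = 0.227377
L_3(3.7) = (3.7 - (-2))/(4 - (-2)) × (3.7 - 0)/(4 - 0) × (3.7 - 2)/(4 - 2) × (3.7 - 6)/(4 - 6) = 0.858978
L_4(3.7) = (3.7 - (-2))/(6 - (-2)) × (3.7 - 0)/(6 - 0) × (3.7 - 2)/(6 - 2) × (3.7 - 4)/(6 - 4) = -0.028010

P(3.7) = (-4)×L_0(3.7) + (-13)×L_1(3.7) + 19×L_2(3.7) + 10×L_3(3.7) + 12×L_4(3.7)
P(3.7) = 13.434014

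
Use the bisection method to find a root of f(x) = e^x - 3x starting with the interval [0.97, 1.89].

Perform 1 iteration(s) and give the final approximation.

f(x) = e^x - 3x
Initial interval: [0.97, 1.89]

Iteration 1:
  c_1 = (0.970000 + 1.890000)/2 = 1.430000
  f(c_1) = f(1.430000) = -0.111301
  f(a) × f(c) ≥ 0, new interval: [1.430000, 1.890000]

After 1 iteration(s), the approximation is c_1 = 1.430000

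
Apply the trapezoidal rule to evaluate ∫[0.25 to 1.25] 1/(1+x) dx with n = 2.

f(x) = 1/(1+x)
a = 0.25, b = 1.25, n = 2
h = (b - a)/n = 0.500000

Trapezoidal rule: (h/2)[f(x₀) + 2f(x₁) + 2f(x₂) + ... + f(xₙ)]

x_0 = 0.2500, f(x_0) = 0.800000, coefficient = 1
x_1 = 0.7500, f(x_1) = 0.571429, coefficient = 2
x_2 = 1.2500, f(x_2) = 0.444444, coefficient = 1

I ≈ (0.500000/2) × 2.387302 = 0.596825
Exact value: 0.587787
Error: 0.009039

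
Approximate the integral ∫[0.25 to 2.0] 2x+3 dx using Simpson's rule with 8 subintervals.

f(x) = 2x+3
a = 0.25, b = 2.0, n = 8
h = (b - a)/n = 0.218750

Simpson's rule: (h/3)[f(x₀) + 4f(x₁) + 2f(x₂) + ... + f(xₙ)]

x_0 = 0.2500, f(x_0) = 3.500000, coefficient = 1
x_1 = 0.4688, f(x_1) = 3.937500, coefficient = 4
x_2 = 0.6875, f(x_2) = 4.375000, coefficient = 2
x_3 = 0.9062, f(x_3) = 4.812500, coefficient = 4
x_4 = 1.1250, f(x_4) = 5.250000, coefficient = 2
x_5 = 1.3438, f(x_5) = 5.687500, coefficient = 4
x_6 = 1.5625, f(x_6) = 6.125000, coefficient = 2
x_7 = 1.7812, f(x_7) = 6.562500, coefficient = 4
x_8 = 2.0000, f(x_8) = 7.000000, coefficient = 1

I ≈ (0.218750/3) × 126.000000 = 9.187500
Exact value: 9.187500
Error: 0.000000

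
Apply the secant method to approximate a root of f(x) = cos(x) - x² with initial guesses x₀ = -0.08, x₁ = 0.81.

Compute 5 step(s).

f(x) = cos(x) - x²
x₀ = -0.08, x₁ = 0.81

Secant formula: x_{n+1} = x_n - f(x_n)(x_n - x_{n-1})/(f(x_n) - f(x_{n-1}))

Iteration 1:
  f(-0.080000) = 0.990402
  f(0.810000) = 0.033398
  x_2 = 0.810000 - 0.033398×(0.810000 - (-0.080000))/(0.033398 - 0.990402)
       = 0.841060
Iteration 2:
  f(0.810000) = 0.033398
  f(0.841060) = -0.040709
  x_3 = 0.841060 - (-0.040709)×(0.841060 - 0.810000)/(-0.040709 - 0.033398)
       = 0.823998
Iteration 3:
  f(0.841060) = -0.040709
  f(0.823998) = 0.000320
  x_4 = 0.823998 - 0.000320×(0.823998 - 0.841060)/(0.000320 - (-0.040709))
       = 0.824131
Iteration 4:
  f(0.823998) = 0.000320
  f(0.824131) = 0.000003
  x_5 = 0.824131 - 0.000003×(0.824131 - 0.823998)/(0.000003 - 0.000320)
       = 0.824132
Iteration 5:
  f(0.824131) = 0.000003
  f(0.824132) = 0.000000
  x_6 = 0.824132 - 0.000000×(0.824132 - 0.824131)/(0.000000 - 0.000003)
       = 0.824132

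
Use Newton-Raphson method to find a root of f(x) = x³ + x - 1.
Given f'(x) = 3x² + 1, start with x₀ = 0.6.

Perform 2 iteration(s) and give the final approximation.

f(x) = x³ + x - 1
f'(x) = 3x² + 1
x₀ = 0.6

Newton-Raphson formula: x_{n+1} = x_n - f(x_n)/f'(x_n)

Iteration 1:
  f(0.600000) = -0.184000
  f'(0.600000) = 2.080000
  x_1 = 0.600000 - (-0.184000)/2.080000 = 0.688462
Iteration 2:
  f(0.688462) = 0.014778
  f'(0.688462) = 2.421938
  x_2 = 0.688462 - 0.014778/2.421938 = 0.682360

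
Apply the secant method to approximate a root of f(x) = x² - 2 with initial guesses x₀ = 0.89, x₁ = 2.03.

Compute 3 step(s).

f(x) = x² - 2
x₀ = 0.89, x₁ = 2.03

Secant formula: x_{n+1} = x_n - f(x_n)(x_n - x_{n-1})/(f(x_n) - f(x_{n-1}))

Iteration 1:
  f(0.890000) = -1.207900
  f(2.030000) = 2.120900
  x_2 = 2.030000 - 2.120900×(2.030000 - 0.890000)/(2.120900 - (-1.207900))
       = 1.303664
Iteration 2:
  f(2.030000) = 2.120900
  f(1.303664) = -0.300459
  x_3 = 1.303664 - (-0.300459)×(1.303664 - 2.030000)/(-0.300459 - 2.120900)
       = 1.393793
Iteration 3:
  f(1.303664) = -0.300459
  f(1.393793) = -0.057341
  x_4 = 1.393793 - (-0.057341)×(1.393793 - 1.303664)/(-0.057341 - (-0.300459))
       = 1.415050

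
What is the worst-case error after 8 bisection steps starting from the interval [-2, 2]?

Bisection error bound: |error| ≤ (b-a)/2^n
|error| ≤ (2 - (-2))/2^8 = 4/2^8
|error| ≤ 0.0156250000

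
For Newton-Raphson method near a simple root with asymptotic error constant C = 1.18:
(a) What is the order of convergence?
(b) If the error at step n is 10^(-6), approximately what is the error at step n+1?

(a) Newton-Raphson has quadratic (order 2) convergence near simple roots.
    This means |e_{n+1}| ≈ C|e_n|².

(b) With |e_n| = 10^(-6) and C = 1.18:
    |e_{n+1}| ≈ 1.18 × (10^(-6))² = 1.18 × 10^(-12)

(a) 2 (quadratic); (b) |e_{n+1}| ≈ 1.180e-12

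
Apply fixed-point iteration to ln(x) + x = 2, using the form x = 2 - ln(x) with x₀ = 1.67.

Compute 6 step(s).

Equation: ln(x) + x = 2
Fixed-point form: x = 2 - ln(x)
x₀ = 1.67

x_1 = g(1.670000) = 1.487176
x_2 = g(1.487176) = 1.603121
x_3 = g(1.603121) = 1.528048
x_4 = g(1.528048) = 1.576009
x_5 = g(1.576009) = 1.545104
x_6 = g(1.545104) = 1.564909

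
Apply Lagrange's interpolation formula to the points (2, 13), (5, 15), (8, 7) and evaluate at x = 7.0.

Lagrange interpolation formula:
P(x) = Σ yᵢ × Lᵢ(x)
where Lᵢ(x) = Π_{j≠i} (x - xⱼ)/(xᵢ - xⱼ)

L_0(7.0) = (7.0 - 5)/(2 - 5) × (7.0 - 8)/(2 - 8) = -0.111111
L_1(7.0) = (7.0 - 2)/(5 - 2) × (7.0 - 8)/(5 - 8) = 0.555556
L_2(7.0) = (7.0 - 2)/(8 - 2) × (7.0 - 5)/(8 - 5) = 0.555556

P(7.0) = 13×L_0(7.0) + 15×L_1(7.0) + 7×L_2(7.0)
P(7.0) = 10.777778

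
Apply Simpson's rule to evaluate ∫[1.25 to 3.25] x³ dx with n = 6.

f(x) = x³
a = 1.25, b = 3.25, n = 6
h = (b - a)/n = 0.333333

Simpson's rule: (h/3)[f(x₀) + 4f(x₁) + 2f(x₂) + ... + f(xₙ)]

x_0 = 1.2500, f(x_0) = 1.953125, coefficient = 1
x_1 = 1.5833, f(x_1) = 3.969329, coefficient = 4
x_2 = 1.9167, f(x_2) = 7.041088, coefficient = 2
x_3 = 2.2500, f(x_3) = 11.390625, coefficient = 4
x_4 = 2.5833, f(x_4) = 17.240162, coefficient = 2
x_5 = 2.9167, f(x_5) = 24.811921, coefficient = 4
x_6 = 3.2500, f(x_6) = 34.328125, coefficient = 1

I ≈ (0.333333/3) × 245.531250 = 27.281250
Exact value: 27.281250
Error: 0.000000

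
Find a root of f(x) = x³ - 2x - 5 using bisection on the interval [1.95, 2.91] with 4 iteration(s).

f(x) = x³ - 2x - 5
Initial interval: [1.95, 2.91]

Iteration 1:
  c_1 = (1.950000 + 2.910000)/2 = 2.430000
  f(c_1) = f(2.430000) = 4.488907
  f(a) × f(c) < 0, new interval: [1.950000, 2.430000]
Iteration 2:
  c_2 = (1.950000 + 2.430000)/2 = 2.190000
  f(c_2) = f(2.190000) = 1.123459
  f(a) × f(c) < 0, new interval: [1.950000, 2.190000]
Iteration 3:
  c_3 = (1.950000 + 2.190000)/2 = 2.070000
  f(c_3) = f(2.070000) = -0.270257
  f(a) × f(c) ≥ 0, new interval: [2.070000, 2.190000]
Iteration 4:
  c_4 = (2.070000 + 2.190000)/2 = 2.130000
  f(c_4) = f(2.130000) = 0.403597
  f(a) × f(c) < 0, new interval: [2.070000, 2.130000]

After 4 iteration(s), the approximation is c_4 = 2.130000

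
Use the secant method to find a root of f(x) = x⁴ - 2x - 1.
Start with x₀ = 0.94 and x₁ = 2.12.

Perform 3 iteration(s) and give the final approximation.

f(x) = x⁴ - 2x - 1
x₀ = 0.94, x₁ = 2.12

Secant formula: x_{n+1} = x_n - f(x_n)(x_n - x_{n-1})/(f(x_n) - f(x_{n-1}))

Iteration 1:
  f(0.940000) = -2.099251
  f(2.120000) = 14.959631
  x_2 = 2.120000 - 14.959631×(2.120000 - 0.940000)/(14.959631 - (-2.099251))
       = 1.085210
Iteration 2:
  f(2.120000) = 14.959631
  f(1.085210) = -1.783489
  x_3 = 1.085210 - (-1.783489)×(1.085210 - 2.120000)/(-1.783489 - 14.959631)
       = 1.195436
Iteration 3:
  f(1.085210) = -1.783489
  f(1.195436) = -1.348637
  x_4 = 1.195436 - (-1.348637)×(1.195436 - 1.085210)/(-1.348637 - (-1.783489))
       = 1.537290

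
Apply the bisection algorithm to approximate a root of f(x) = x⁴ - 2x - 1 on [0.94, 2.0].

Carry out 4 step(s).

f(x) = x⁴ - 2x - 1
Initial interval: [0.94, 2.0]

Iteration 1:
  c_1 = (0.940000 + 2.000000)/2 = 1.470000
  f(c_1) = f(1.470000) = 0.729489
  f(a) × f(c) < 0, new interval: [0.940000, 1.470000]
Iteration 2:
  c_2 = (0.940000 + 1.470000)/2 = 1.205000
  f(c_2) = f(1.205000) = -1.301623
  f(a) × f(c) ≥ 0, new interval: [1.205000, 1.470000]
Iteration 3:
  c_3 = (1.205000 + 1.470000)/2 = 1.337500
  f(c_3) = f(1.337500) = -0.474814
  f(a) × f(c) ≥ 0, new interval: [1.337500, 1.470000]
Iteration 4:
  c_4 = (1.337500 + 1.470000)/2 = 1.403750
  f(c_4) = f(1.403750) = 0.075426
  f(a) × f(c) < 0, new interval: [1.337500, 1.403750]

After 4 iteration(s), the approximation is c_4 = 1.403750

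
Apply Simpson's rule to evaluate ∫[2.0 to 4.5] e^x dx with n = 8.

f(x) = e^x
a = 2.0, b = 4.5, n = 8
h = (b - a)/n = 0.312500

Simpson's rule: (h/3)[f(x₀) + 4f(x₁) + 2f(x₂) + ... + f(xₙ)]

x_0 = 2.0000, f(x_0) = 7.389056, coefficient = 1
x_1 = 2.3125, f(x_1) = 10.099642, coefficient = 4
x_2 = 2.6250, f(x_2) = 13.804574, coefficient = 2
x_3 = 2.9375, f(x_3) = 18.868616, coefficient = 4
x_4 = 3.2500, f(x_4) = 25.790340, coefficient = 2
x_5 = 3.5625, f(x_5) = 35.251215, coefficient = 4
x_6 = 3.8750, f(x_6) = 48.182698, coefficient = 2
x_7 = 4.1875, f(x_7) = 65.857940, coefficient = 4
x_8 = 4.5000, f(x_8) = 90.017131, coefficient = 1

I ≈ (0.312500/3) × 793.271065 = 82.632403
Exact value: 82.628075
Error: 0.004327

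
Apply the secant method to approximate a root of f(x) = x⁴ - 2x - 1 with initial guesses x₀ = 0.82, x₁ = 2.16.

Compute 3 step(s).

f(x) = x⁴ - 2x - 1
x₀ = 0.82, x₁ = 2.16

Secant formula: x_{n+1} = x_n - f(x_n)(x_n - x_{n-1})/(f(x_n) - f(x_{n-1}))

Iteration 1:
  f(0.820000) = -2.187878
  f(2.160000) = 16.447823
  x_2 = 2.160000 - 16.447823×(2.160000 - 0.820000)/(16.447823 - (-2.187878))
       = 0.977319
Iteration 2:
  f(2.160000) = 16.447823
  f(0.977319) = -2.042321
  x_3 = 0.977319 - (-2.042321)×(0.977319 - 2.160000)/(-2.042321 - 16.447823)
       = 1.107952
Iteration 3:
  f(0.977319) = -2.042321
  f(1.107952) = -1.709007
  x_4 = 1.107952 - (-1.709007)×(1.107952 - 0.977319)/(-1.709007 - (-2.042321))
       = 1.777745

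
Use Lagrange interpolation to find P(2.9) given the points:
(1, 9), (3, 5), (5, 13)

Lagrange interpolation formula:
P(x) = Σ yᵢ × Lᵢ(x)
where Lᵢ(x) = Π_{j≠i} (x - xⱼ)/(xᵢ - xⱼ)

L_0(2.9) = (2.9 - 3)/(1 - 3) × (2.9 - 5)/(1 - 5) = 0.026250
L_1(2.9) = (2.9 - 1)/(3 - 1) × (2.9 - 5)/(3 - 5) = 0.997500
L_2(2.9) = (2.9 - 1)/(5 - 1) × (2.9 - 3)/(5 - 3) = -0.023750

P(2.9) = 9×L_0(2.9) + 5×L_1(2.9) + 13×L_2(2.9)
P(2.9) = 4.915000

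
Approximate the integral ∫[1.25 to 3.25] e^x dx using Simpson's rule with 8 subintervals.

f(x) = e^x
a = 1.25, b = 3.25, n = 8
h = (b - a)/n = 0.250000

Simpson's rule: (h/3)[f(x₀) + 4f(x₁) + 2f(x₂) + ... + f(xₙ)]

x_0 = 1.2500, f(x_0) = 3.490343, coefficient = 1
x_1 = 1.5000, f(x_1) = 4.481689, coefficient = 4
x_2 = 1.7500, f(x_2) = 5.754603, coefficient = 2
x_3 = 2.0000, f(x_3) = 7.389056, coefficient = 4
x_4 = 2.2500, f(x_4) = 9.487736, coefficient = 2
x_5 = 2.5000, f(x_5) = 12.182494, coefficient = 4
x_6 = 2.7500, f(x_6) = 15.642632, coefficient = 2
x_7 = 3.0000, f(x_7) = 20.085537, coefficient = 4
x_8 = 3.2500, f(x_8) = 25.790340, coefficient = 1

I ≈ (0.250000/3) × 267.605728 = 22.300477
Exact value: 22.299997
Error: 0.000480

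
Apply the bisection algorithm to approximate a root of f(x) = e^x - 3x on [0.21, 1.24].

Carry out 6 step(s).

f(x) = e^x - 3x
Initial interval: [0.21, 1.24]

Iteration 1:
  c_1 = (0.210000 + 1.240000)/2 = 0.725000
  f(c_1) = f(0.725000) = -0.110269
  f(a) × f(c) < 0, new interval: [0.210000, 0.725000]
Iteration 2:
  c_2 = (0.210000 + 0.725000)/2 = 0.467500
  f(c_2) = f(0.467500) = 0.193499
  f(a) × f(c) ≥ 0, new interval: [0.467500, 0.725000]
Iteration 3:
  c_3 = (0.467500 + 0.725000)/2 = 0.596250
  f(c_3) = f(0.596250) = 0.026549
  f(a) × f(c) ≥ 0, new interval: [0.596250, 0.725000]
Iteration 4:
  c_4 = (0.596250 + 0.725000)/2 = 0.660625
  f(c_4) = f(0.660625) = -0.045873
  f(a) × f(c) < 0, new interval: [0.596250, 0.660625]
Iteration 5:
  c_5 = (0.596250 + 0.660625)/2 = 0.628437
  f(c_5) = f(0.628437) = -0.010633
  f(a) × f(c) < 0, new interval: [0.596250, 0.628437]
Iteration 6:
  c_6 = (0.596250 + 0.628437)/2 = 0.612344
  f(c_6) = f(0.612344) = 0.007719
  f(a) × f(c) ≥ 0, new interval: [0.612344, 0.628437]

After 6 iteration(s), the approximation is c_6 = 0.612344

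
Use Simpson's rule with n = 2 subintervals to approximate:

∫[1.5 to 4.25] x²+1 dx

f(x) = x²+1
a = 1.5, b = 4.25, n = 2
h = (b - a)/n = 1.375000

Simpson's rule: (h/3)[f(x₀) + 4f(x₁) + 2f(x₂) + ... + f(xₙ)]

x_0 = 1.5000, f(x_0) = 3.250000, coefficient = 1
x_1 = 2.8750, f(x_1) = 9.265625, coefficient = 4
x_2 = 4.2500, f(x_2) = 19.062500, coefficient = 1

I ≈ (1.375000/3) × 59.375000 = 27.213542
Exact value: 27.213542
Error: 0.000000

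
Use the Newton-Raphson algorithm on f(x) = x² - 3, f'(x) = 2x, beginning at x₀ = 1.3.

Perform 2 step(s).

f(x) = x² - 3
f'(x) = 2x
x₀ = 1.3

Newton-Raphson formula: x_{n+1} = x_n - f(x_n)/f'(x_n)

Iteration 1:
  f(1.300000) = -1.310000
  f'(1.300000) = 2.600000
  x_1 = 1.300000 - (-1.310000)/2.600000 = 1.803846
Iteration 2:
  f(1.803846) = 0.253861
  f'(1.803846) = 3.607692
  x_2 = 1.803846 - 0.253861/3.607692 = 1.733480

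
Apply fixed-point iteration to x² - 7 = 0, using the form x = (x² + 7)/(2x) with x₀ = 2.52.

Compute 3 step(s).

Equation: x² - 7 = 0
Fixed-point form: x = (x² + 7)/(2x)
x₀ = 2.52

x_1 = g(2.520000) = 2.648889
x_2 = g(2.648889) = 2.645753
x_3 = g(2.645753) = 2.645751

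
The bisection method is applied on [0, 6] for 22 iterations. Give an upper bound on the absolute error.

Bisection error bound: |error| ≤ (b-a)/2^n
|error| ≤ (6 - 0)/2^22 = 6/2^22
|error| ≤ 0.0000014305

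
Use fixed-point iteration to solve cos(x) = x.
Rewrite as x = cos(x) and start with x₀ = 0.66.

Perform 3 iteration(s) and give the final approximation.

Equation: cos(x) = x
Fixed-point form: x = cos(x)
x₀ = 0.66

x_1 = g(0.660000) = 0.789992
x_2 = g(0.789992) = 0.703851
x_3 = g(0.703851) = 0.762356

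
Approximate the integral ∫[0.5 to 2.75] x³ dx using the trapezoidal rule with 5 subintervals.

f(x) = x³
a = 0.5, b = 2.75, n = 5
h = (b - a)/n = 0.450000

Trapezoidal rule: (h/2)[f(x₀) + 2f(x₁) + 2f(x₂) + ... + f(xₙ)]

x_0 = 0.5000, f(x_0) = 0.125000, coefficient = 1
x_1 = 0.9500, f(x_1) = 0.857375, coefficient = 2
x_2 = 1.4000, f(x_2) = 2.744000, coefficient = 2
x_3 = 1.8500, f(x_3) = 6.331625, coefficient = 2
x_4 = 2.3000, f(x_4) = 12.167000, coefficient = 2
x_5 = 2.7500, f(x_5) = 20.796875, coefficient = 1

I ≈ (0.450000/2) × 65.121875 = 14.652422
Exact value: 14.282227
Error: 0.370195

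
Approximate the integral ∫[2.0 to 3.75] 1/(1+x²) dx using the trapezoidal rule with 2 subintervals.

f(x) = 1/(1+x²)
a = 2.0, b = 3.75, n = 2
h = (b - a)/n = 0.875000

Trapezoidal rule: (h/2)[f(x₀) + 2f(x₁) + 2f(x₂) + ... + f(xₙ)]

x_0 = 2.0000, f(x_0) = 0.200000, coefficient = 1
x_1 = 2.8750, f(x_1) = 0.107926, coefficient = 2
x_2 = 3.7500, f(x_2) = 0.066390, coefficient = 1

I ≈ (0.875000/2) × 0.482242 = 0.210981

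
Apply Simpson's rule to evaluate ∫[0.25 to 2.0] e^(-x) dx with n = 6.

f(x) = e^(-x)
a = 0.25, b = 2.0, n = 6
h = (b - a)/n = 0.291667

Simpson's rule: (h/3)[f(x₀) + 4f(x₁) + 2f(x₂) + ... + f(xₙ)]

x_0 = 0.2500, f(x_0) = 0.778801, coefficient = 1
x_1 = 0.5417, f(x_1) = 0.581778, coefficient = 4
x_2 = 0.8333, f(x_2) = 0.434598, coefficient = 2
x_3 = 1.1250, f(x_3) = 0.324652, coefficient = 4
x_4 = 1.4167, f(x_4) = 0.242521, coefficient = 2
x_5 = 1.7083, f(x_5) = 0.181167, coefficient = 4
x_6 = 2.0000, f(x_6) = 0.135335, coefficient = 1

I ≈ (0.291667/3) × 6.618766 = 0.643491
Exact value: 0.643465
Error: 0.000026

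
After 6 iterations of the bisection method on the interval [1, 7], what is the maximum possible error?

Bisection error bound: |error| ≤ (b-a)/2^n
|error| ≤ (7 - 1)/2^6 = 6/2^6
|error| ≤ 0.0937500000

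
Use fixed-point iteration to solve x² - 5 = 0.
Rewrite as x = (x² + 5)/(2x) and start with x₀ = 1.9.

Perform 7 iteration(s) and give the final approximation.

Equation: x² - 5 = 0
Fixed-point form: x = (x² + 5)/(2x)
x₀ = 1.9

x_1 = g(1.900000) = 2.265789
x_2 = g(2.265789) = 2.236263
x_3 = g(2.236263) = 2.236068
x_4 = g(2.236068) = 2.236068
x_5 = g(2.236068) = 2.236068
x_6 = g(2.236068) = 2.236068
x_7 = g(2.236068) = 2.236068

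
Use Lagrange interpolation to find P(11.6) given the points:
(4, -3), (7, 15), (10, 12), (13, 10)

Lagrange interpolation formula:
P(x) = Σ yᵢ × Lᵢ(x)
where Lᵢ(x) = Π_{j≠i} (x - xⱼ)/(xᵢ - xⱼ)

L_0(11.6) = (11.6 - 7)/(4 - 7) × (11.6 - 10)/(4 - 10) × (11.6 - 13)/(4 - 13) = 0.063605
L_1(11.6) = (11.6 - 4)/(7 - 4) × (11.6 - 10)/(7 - 10) × (11.6 - 13)/(7 - 13) = -0.315259
L_2(11.6) = (11.6 - 4)/(10 - 4) × (11.6 - 7)/(10 - 7) × (11.6 - 13)/(10 - 13) = 0.906370
L_3(11.6) = (11.6 - 4)/(13 - 4) × (11.6 - 7)/(13 - 7) × (11.6 - 10)/(13 - 10) = 0.345284

P(11.6) = (-3)×L_0(11.6) + 15×L_1(11.6) + 12×L_2(11.6) + 10×L_3(11.6)
P(11.6) = 9.409580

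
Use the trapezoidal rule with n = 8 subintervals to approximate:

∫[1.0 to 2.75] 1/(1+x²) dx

f(x) = 1/(1+x²)
a = 1.0, b = 2.75, n = 8
h = (b - a)/n = 0.218750

Trapezoidal rule: (h/2)[f(x₀) + 2f(x₁) + 2f(x₂) + ... + f(xₙ)]

x_0 = 1.0000, f(x_0) = 0.500000, coefficient = 1
x_1 = 1.2188, f(x_1) = 0.402358, coefficient = 2
x_2 = 1.4375, f(x_2) = 0.326115, coefficient = 2
x_3 = 1.6562, f(x_3) = 0.267154, coefficient = 2
x_4 = 1.8750, f(x_4) = 0.221453, coefficient = 2
x_5 = 2.0938, f(x_5) = 0.185743, coefficient = 2
x_6 = 2.3125, f(x_6) = 0.157538, coefficient = 2
x_7 = 2.5312, f(x_7) = 0.135003, coefficient = 2
x_8 = 2.7500, f(x_8) = 0.116788, coefficient = 1

I ≈ (0.218750/2) × 4.007516 = 0.438322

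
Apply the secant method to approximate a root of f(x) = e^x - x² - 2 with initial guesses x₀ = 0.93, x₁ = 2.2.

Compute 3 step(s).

f(x) = e^x - x² - 2
x₀ = 0.93, x₁ = 2.2

Secant formula: x_{n+1} = x_n - f(x_n)(x_n - x_{n-1})/(f(x_n) - f(x_{n-1}))

Iteration 1:
  f(0.930000) = -0.330391
  f(2.200000) = 2.185013
  x_2 = 2.200000 - 2.185013×(2.200000 - 0.930000)/(2.185013 - (-0.330391))
       = 1.096811
Iteration 2:
  f(2.200000) = 2.185013
  f(1.096811) = -0.208394
  x_3 = 1.096811 - (-0.208394)×(1.096811 - 2.200000)/(-0.208394 - 2.185013)
       = 1.192865
Iteration 3:
  f(1.096811) = -0.208394
  f(1.192865) = -0.126414
  x_4 = 1.192865 - (-0.126414)×(1.192865 - 1.096811)/(-0.126414 - (-0.208394))
       = 1.340984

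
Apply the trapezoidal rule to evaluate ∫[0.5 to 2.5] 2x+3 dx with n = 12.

f(x) = 2x+3
a = 0.5, b = 2.5, n = 12
h = (b - a)/n = 0.166667

Trapezoidal rule: (h/2)[f(x₀) + 2f(x₁) + 2f(x₂) + ... + f(xₙ)]

x_0 = 0.5000, f(x_0) = 4.000000, coefficient = 1
x_1 = 0.6667, f(x_1) = 4.333333, coefficient = 2
x_2 = 0.8333, f(x_2) = 4.666667, coefficient = 2
x_3 = 1.0000, f(x_3) = 5.000000, coefficient = 2
x_4 = 1.1667, f(x_4) = 5.333333, coefficient = 2
x_5 = 1.3333, f(x_5) = 5.666667, coefficient = 2
x_6 = 1.5000, f(x_6) = 6.000000, coefficient = 2
x_7 = 1.6667, f(x_7) = 6.333333, coefficient = 2
x_8 = 1.8333, f(x_8) = 6.666667, coefficient = 2
x_9 = 2.0000, f(x_9) = 7.000000, coefficient = 2
x_10 = 2.1667, f(x_10) = 7.333333, coefficient = 2
x_11 = 2.3333, f(x_11) = 7.666667, coefficient = 2
x_12 = 2.5000, f(x_12) = 8.000000, coefficient = 1

I ≈ (0.166667/2) × 144.000000 = 12.000000
Exact value: 12.000000
Error: 0.000000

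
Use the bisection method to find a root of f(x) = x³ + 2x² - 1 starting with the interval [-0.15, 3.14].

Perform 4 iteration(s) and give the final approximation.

f(x) = x³ + 2x² - 1
Initial interval: [-0.15, 3.14]

Iteration 1:
  c_1 = (-0.150000 + 3.140000)/2 = 1.495000
  f(c_1) = f(1.495000) = 6.811412
  f(a) × f(c) < 0, new interval: [-0.150000, 1.495000]
Iteration 2:
  c_2 = (-0.150000 + 1.495000)/2 = 0.672500
  f(c_2) = f(0.672500) = 0.208655
  f(a) × f(c) < 0, new interval: [-0.150000, 0.672500]
Iteration 3:
  c_3 = (-0.150000 + 0.672500)/2 = 0.261250
  f(c_3) = f(0.261250) = -0.845666
  f(a) × f(c) ≥ 0, new interval: [0.261250, 0.672500]
Iteration 4:
  c_4 = (0.261250 + 0.672500)/2 = 0.466875
  f(c_4) = f(0.466875) = -0.462290
  f(a) × f(c) ≥ 0, new interval: [0.466875, 0.672500]

After 4 iteration(s), the approximation is c_4 = 0.466875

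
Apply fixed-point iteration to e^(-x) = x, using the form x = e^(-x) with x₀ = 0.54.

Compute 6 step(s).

Equation: e^(-x) = x
Fixed-point form: x = e^(-x)
x₀ = 0.54

x_1 = g(0.540000) = 0.582748
x_2 = g(0.582748) = 0.558362
x_3 = g(0.558362) = 0.572146
x_4 = g(0.572146) = 0.564313
x_5 = g(0.564313) = 0.568751
x_6 = g(0.568751) = 0.566232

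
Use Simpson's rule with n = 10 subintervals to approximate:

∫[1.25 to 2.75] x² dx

f(x) = x²
a = 1.25, b = 2.75, n = 10
h = (b - a)/n = 0.150000

Simpson's rule: (h/3)[f(x₀) + 4f(x₁) + 2f(x₂) + ... + f(xₙ)]

x_0 = 1.2500, f(x_0) = 1.562500, coefficient = 1
x_1 = 1.4000, f(x_1) = 1.960000, coefficient = 4
x_2 = 1.5500, f(x_2) = 2.402500, coefficient = 2
x_3 = 1.7000, f(x_3) = 2.890000, coefficient = 4
x_4 = 1.8500, f(x_4) = 3.422500, coefficient = 2
x_5 = 2.0000, f(x_5) = 4.000000, coefficient = 4
x_6 = 2.1500, f(x_6) = 4.622500, coefficient = 2
x_7 = 2.3000, f(x_7) = 5.290000, coefficient = 4
x_8 = 2.4500, f(x_8) = 6.002500, coefficient = 2
x_9 = 2.6000, f(x_9) = 6.760000, coefficient = 4
x_10 = 2.7500, f(x_10) = 7.562500, coefficient = 1

I ≈ (0.150000/3) × 125.625000 = 6.281250
Exact value: 6.281250
Error: 0.000000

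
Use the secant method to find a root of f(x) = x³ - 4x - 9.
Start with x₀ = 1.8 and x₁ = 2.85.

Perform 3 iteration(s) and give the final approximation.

f(x) = x³ - 4x - 9
x₀ = 1.8, x₁ = 2.85

Secant formula: x_{n+1} = x_n - f(x_n)(x_n - x_{n-1})/(f(x_n) - f(x_{n-1}))

Iteration 1:
  f(1.800000) = -10.368000
  f(2.850000) = 2.749125
  x_2 = 2.850000 - 2.749125×(2.850000 - 1.800000)/(2.749125 - (-10.368000))
       = 2.629938
Iteration 2:
  f(2.850000) = 2.749125
  f(2.629938) = -1.329592
  x_3 = 2.629938 - (-1.329592)×(2.629938 - 2.850000)/(-1.329592 - 2.749125)
       = 2.701674
Iteration 3:
  f(2.629938) = -1.329592
  f(2.701674) = -0.087055
  x_4 = 2.701674 - (-0.087055)×(2.701674 - 2.629938)/(-0.087055 - (-1.329592))
       = 2.706700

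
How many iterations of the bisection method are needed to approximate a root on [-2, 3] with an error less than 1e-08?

We need (b-a)/2^n ≤ 1e-08
(3 - (-2))/2^n ≤ 1e-08
5/2^n ≤ 1e-08
2^n ≥ 500000000
n ≥ log₂(500000000) = 28.90
n ≥ 29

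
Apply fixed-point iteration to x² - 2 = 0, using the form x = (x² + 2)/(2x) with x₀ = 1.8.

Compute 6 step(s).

Equation: x² - 2 = 0
Fixed-point form: x = (x² + 2)/(2x)
x₀ = 1.8

x_1 = g(1.800000) = 1.455556
x_2 = g(1.455556) = 1.414801
x_3 = g(1.414801) = 1.414214
x_4 = g(1.414214) = 1.414214
x_5 = g(1.414214) = 1.414214
x_6 = g(1.414214) = 1.414214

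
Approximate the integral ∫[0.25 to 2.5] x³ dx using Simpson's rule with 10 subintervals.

f(x) = x³
a = 0.25, b = 2.5, n = 10
h = (b - a)/n = 0.225000

Simpson's rule: (h/3)[f(x₀) + 4f(x₁) + 2f(x₂) + ... + f(xₙ)]

x_0 = 0.2500, f(x_0) = 0.015625, coefficient = 1
x_1 = 0.4750, f(x_1) = 0.107172, coefficient = 4
x_2 = 0.7000, f(x_2) = 0.343000, coefficient = 2
x_3 = 0.9250, f(x_3) = 0.791453, coefficient = 4
x_4 = 1.1500, f(x_4) = 1.520875, coefficient = 2
x_5 = 1.3750, f(x_5) = 2.599609, coefficient = 4
x_6 = 1.6000, f(x_6) = 4.096000, coefficient = 2
x_7 = 1.8250, f(x_7) = 6.078391, coefficient = 4
x_8 = 2.0500, f(x_8) = 8.615125, coefficient = 2
x_9 = 2.2750, f(x_9) = 11.774547, coefficient = 4
x_10 = 2.5000, f(x_10) = 15.625000, coefficient = 1

I ≈ (0.225000/3) × 130.195312 = 9.764648
Exact value: 9.764648
Error: 0.000000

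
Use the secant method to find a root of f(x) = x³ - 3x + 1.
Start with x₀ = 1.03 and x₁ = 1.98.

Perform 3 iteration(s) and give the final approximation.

f(x) = x³ - 3x + 1
x₀ = 1.03, x₁ = 1.98

Secant formula: x_{n+1} = x_n - f(x_n)(x_n - x_{n-1})/(f(x_n) - f(x_{n-1}))

Iteration 1:
  f(1.030000) = -0.997273
  f(1.980000) = 2.822392
  x_2 = 1.980000 - 2.822392×(1.980000 - 1.030000)/(2.822392 - (-0.997273))
       = 1.278035
Iteration 2:
  f(1.980000) = 2.822392
  f(1.278035) = -0.746597
  x_3 = 1.278035 - (-0.746597)×(1.278035 - 1.980000)/(-0.746597 - 2.822392)
       = 1.424879
Iteration 3:
  f(1.278035) = -0.746597
  f(1.424879) = -0.381734
  x_4 = 1.424879 - (-0.381734)×(1.424879 - 1.278035)/(-0.381734 - (-0.746597))
       = 1.578513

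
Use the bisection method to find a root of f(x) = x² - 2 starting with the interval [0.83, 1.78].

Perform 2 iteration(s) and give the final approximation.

f(x) = x² - 2
Initial interval: [0.83, 1.78]

Iteration 1:
  c_1 = (0.830000 + 1.780000)/2 = 1.305000
  f(c_1) = f(1.305000) = -0.296975
  f(a) × f(c) ≥ 0, new interval: [1.305000, 1.780000]
Iteration 2:
  c_2 = (1.305000 + 1.780000)/2 = 1.542500
  f(c_2) = f(1.542500) = 0.379306
  f(a) × f(c) < 0, new interval: [1.305000, 1.542500]

After 2 iteration(s), the approximation is c_2 = 1.542500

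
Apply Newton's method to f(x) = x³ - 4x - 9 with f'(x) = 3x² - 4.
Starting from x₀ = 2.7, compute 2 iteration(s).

f(x) = x³ - 4x - 9
f'(x) = 3x² - 4
x₀ = 2.7

Newton-Raphson formula: x_{n+1} = x_n - f(x_n)/f'(x_n)

Iteration 1:
  f(2.700000) = -0.117000
  f'(2.700000) = 17.870000
  x_1 = 2.700000 - (-0.117000)/17.870000 = 2.706547
Iteration 2:
  f(2.706547) = 0.000348
  f'(2.706547) = 17.976195
  x_2 = 2.706547 - 0.000348/17.976195 = 2.706528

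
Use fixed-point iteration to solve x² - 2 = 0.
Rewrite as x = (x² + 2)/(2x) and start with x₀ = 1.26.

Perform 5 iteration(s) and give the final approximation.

Equation: x² - 2 = 0
Fixed-point form: x = (x² + 2)/(2x)
x₀ = 1.26

x_1 = g(1.260000) = 1.423651
x_2 = g(1.423651) = 1.414245
x_3 = g(1.414245) = 1.414214
x_4 = g(1.414214) = 1.414214
x_5 = g(1.414214) = 1.414214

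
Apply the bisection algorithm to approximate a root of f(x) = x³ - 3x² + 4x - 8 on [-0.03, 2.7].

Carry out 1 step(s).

f(x) = x³ - 3x² + 4x - 8
Initial interval: [-0.03, 2.7]

Iteration 1:
  c_1 = (-0.030000 + 2.700000)/2 = 1.335000
  f(c_1) = f(1.335000) = -5.627405
  f(a) × f(c) ≥ 0, new interval: [1.335000, 2.700000]

After 1 iteration(s), the approximation is c_1 = 1.335000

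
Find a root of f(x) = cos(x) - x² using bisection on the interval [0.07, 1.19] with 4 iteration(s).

f(x) = cos(x) - x²
Initial interval: [0.07, 1.19]

Iteration 1:
  c_1 = (0.070000 + 1.190000)/2 = 0.630000
  f(c_1) = f(0.630000) = 0.411128
  f(a) × f(c) ≥ 0, new interval: [0.630000, 1.190000]
Iteration 2:
  c_2 = (0.630000 + 1.190000)/2 = 0.910000
  f(c_2) = f(0.910000) = -0.214354
  f(a) × f(c) < 0, new interval: [0.630000, 0.910000]
Iteration 3:
  c_3 = (0.630000 + 0.910000)/2 = 0.770000
  f(c_3) = f(0.770000) = 0.125011
  f(a) × f(c) ≥ 0, new interval: [0.770000, 0.910000]
Iteration 4:
  c_4 = (0.770000 + 0.910000)/2 = 0.840000
  f(c_4) = f(0.840000) = -0.038137
  f(a) × f(c) < 0, new interval: [0.770000, 0.840000]

After 4 iteration(s), the approximation is c_4 = 0.840000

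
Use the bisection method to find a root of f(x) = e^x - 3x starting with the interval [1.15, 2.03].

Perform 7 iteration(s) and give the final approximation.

f(x) = e^x - 3x
Initial interval: [1.15, 2.03]

Iteration 1:
  c_1 = (1.150000 + 2.030000)/2 = 1.590000
  f(c_1) = f(1.590000) = 0.133749
  f(a) × f(c) < 0, new interval: [1.150000, 1.590000]
Iteration 2:
  c_2 = (1.150000 + 1.590000)/2 = 1.370000
  f(c_2) = f(1.370000) = -0.174649
  f(a) × f(c) ≥ 0, new interval: [1.370000, 1.590000]
Iteration 3:
  c_3 = (1.370000 + 1.590000)/2 = 1.480000
  f(c_3) = f(1.480000) = -0.047054
  f(a) × f(c) ≥ 0, new interval: [1.480000, 1.590000]
Iteration 4:
  c_4 = (1.480000 + 1.590000)/2 = 1.535000
  f(c_4) = f(1.535000) = 0.036326
  f(a) × f(c) < 0, new interval: [1.480000, 1.535000]
Iteration 5:
  c_5 = (1.480000 + 1.535000)/2 = 1.507500
  f(c_5) = f(1.507500) = -0.007072
  f(a) × f(c) ≥ 0, new interval: [1.507500, 1.535000]
Iteration 6:
  c_6 = (1.507500 + 1.535000)/2 = 1.521250
  f(c_6) = f(1.521250) = 0.014194
  f(a) × f(c) < 0, new interval: [1.507500, 1.521250]
Iteration 7:
  c_7 = (1.507500 + 1.521250)/2 = 1.514375
  f(c_7) = f(1.514375) = 0.003454
  f(a) × f(c) < 0, new interval: [1.507500, 1.514375]

After 7 iteration(s), the approximation is c_7 = 1.514375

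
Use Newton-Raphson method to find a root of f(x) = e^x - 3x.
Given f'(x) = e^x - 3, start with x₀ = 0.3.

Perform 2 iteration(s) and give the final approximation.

f(x) = e^x - 3x
f'(x) = e^x - 3
x₀ = 0.3

Newton-Raphson formula: x_{n+1} = x_n - f(x_n)/f'(x_n)

Iteration 1:
  f(0.300000) = 0.449859
  f'(0.300000) = -1.650141
  x_1 = 0.300000 - 0.449859/(-1.650141) = 0.572618
Iteration 2:
  f(0.572618) = 0.055048
  f'(0.572618) = -1.227097
  x_2 = 0.572618 - 0.055048/(-1.227097) = 0.617479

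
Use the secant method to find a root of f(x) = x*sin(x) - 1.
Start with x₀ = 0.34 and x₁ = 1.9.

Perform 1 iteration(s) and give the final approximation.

f(x) = x*sin(x) - 1
x₀ = 0.34, x₁ = 1.9

Secant formula: x_{n+1} = x_n - f(x_n)(x_n - x_{n-1})/(f(x_n) - f(x_{n-1}))

Iteration 1:
  f(0.340000) = -0.886614
  f(1.900000) = 0.797970
  x_2 = 1.900000 - 0.797970×(1.900000 - 0.340000)/(0.797970 - (-0.886614))
       = 1.161044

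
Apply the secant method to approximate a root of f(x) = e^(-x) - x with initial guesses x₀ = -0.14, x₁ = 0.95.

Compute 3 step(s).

f(x) = e^(-x) - x
x₀ = -0.14, x₁ = 0.95

Secant formula: x_{n+1} = x_n - f(x_n)(x_n - x_{n-1})/(f(x_n) - f(x_{n-1}))

Iteration 1:
  f(-0.140000) = 1.290274
  f(0.950000) = -0.563259
  x_2 = 0.950000 - (-0.563259)×(0.950000 - (-0.140000))/(-0.563259 - 1.290274)
       = 0.618766
Iteration 2:
  f(0.950000) = -0.563259
  f(0.618766) = -0.080158
  x_3 = 0.618766 - (-0.080158)×(0.618766 - 0.950000)/(-0.080158 - (-0.563259))
       = 0.563807
Iteration 3:
  f(0.618766) = -0.080158
  f(0.563807) = 0.005232
  x_4 = 0.563807 - 0.005232×(0.563807 - 0.618766)/(0.005232 - (-0.080158))
       = 0.567174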